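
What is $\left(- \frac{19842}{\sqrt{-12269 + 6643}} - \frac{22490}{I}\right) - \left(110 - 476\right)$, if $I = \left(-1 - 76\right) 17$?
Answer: $\frac{501584}{1309} + \frac{9921 i \sqrt{5626}}{2813} \approx 383.18 + 264.54 i$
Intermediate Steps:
$I = -1309$ ($I = \left(-77\right) 17 = -1309$)
$\left(- \frac{19842}{\sqrt{-12269 + 6643}} - \frac{22490}{I}\right) - \left(110 - 476\right) = \left(- \frac{19842}{\sqrt{-12269 + 6643}} - \frac{22490}{-1309}\right) - \left(110 - 476\right) = \left(- \frac{19842}{\sqrt{-5626}} - - \frac{22490}{1309}\right) - -366 = \left(- \frac{19842}{i \sqrt{5626}} + \frac{22490}{1309}\right) + 366 = \left(- 19842 \left(- \frac{i \sqrt{5626}}{5626}\right) + \frac{22490}{1309}\right) + 366 = \left(\frac{9921 i \sqrt{5626}}{2813} + \frac{22490}{1309}\right) + 366 = \left(\frac{22490}{1309} + \frac{9921 i \sqrt{5626}}{2813}\right) + 366 = \frac{501584}{1309} + \frac{9921 i \sqrt{5626}}{2813}$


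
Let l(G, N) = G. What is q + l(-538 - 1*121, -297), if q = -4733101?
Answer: -4733760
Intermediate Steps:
q + l(-538 - 1*121, -297) = -4733101 + (-538 - 1*121) = -4733101 + (-538 - 121) = -4733101 - 659 = -4733760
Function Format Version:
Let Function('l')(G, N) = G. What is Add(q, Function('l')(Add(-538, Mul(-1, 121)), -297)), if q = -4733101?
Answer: -4733760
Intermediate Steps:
Add(q, Function('l')(Add(-538, Mul(-1, 121)), -297)) = Add(-4733101, Add(-538, Mul(-1, 121))) = Add(-4733101, Add(-538, -121)) = Add(-4733101, -659) = -4733760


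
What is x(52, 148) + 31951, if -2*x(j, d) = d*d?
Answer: 20999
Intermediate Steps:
x(j, d) = -d²/2 (x(j, d) = -d*d/2 = -d²/2)
x(52, 148) + 31951 = -½*148² + 31951 = -½*21904 + 31951 = -10952 + 31951 = 20999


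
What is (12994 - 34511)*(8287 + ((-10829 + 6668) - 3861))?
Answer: -5702005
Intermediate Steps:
(12994 - 34511)*(8287 + ((-10829 + 6668) - 3861)) = -21517*(8287 + (-4161 - 3861)) = -21517*(8287 - 8022) = -21517*265 = -5702005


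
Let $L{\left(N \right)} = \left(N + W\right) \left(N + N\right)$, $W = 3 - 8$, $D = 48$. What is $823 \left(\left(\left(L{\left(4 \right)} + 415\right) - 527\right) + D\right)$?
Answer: $-59256$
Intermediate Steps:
$W = -5$ ($W = 3 - 8 = -5$)
$L{\left(N \right)} = 2 N \left(-5 + N\right)$ ($L{\left(N \right)} = \left(N - 5\right) \left(N + N\right) = \left(-5 + N\right) 2 N = 2 N \left(-5 + N\right)$)
$823 \left(\left(\left(L{\left(4 \right)} + 415\right) - 527\right) + D\right) = 823 \left(\left(\left(2 \cdot 4 \left(-5 + 4\right) + 415\right) - 527\right) + 48\right) = 823 \left(\left(\left(2 \cdot 4 \left(-1\right) + 415\right) - 527\right) + 48\right) = 823 \left(\left(\left(-8 + 415\right) - 527\right) + 48\right) = 823 \left(\left(407 - 527\right) + 48\right) = 823 \left(-120 + 48\right) = 823 \left(-72\right) = -59256$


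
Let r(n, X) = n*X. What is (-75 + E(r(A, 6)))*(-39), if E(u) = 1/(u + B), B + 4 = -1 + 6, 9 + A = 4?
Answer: 84864/29 ≈ 2926.3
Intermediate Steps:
A = -5 (A = -9 + 4 = -5)
B = 1 (B = -4 + (-1 + 6) = -4 + 5 = 1)
r(n, X) = X*n
E(u) = 1/(1 + u) (E(u) = 1/(u + 1) = 1/(1 + u))
(-75 + E(r(A, 6)))*(-39) = (-75 + 1/(1 + 6*(-5)))*(-39) = (-75 + 1/(1 - 30))*(-39) = (-75 + 1/(-29))*(-39) = (-75 - 1/29)*(-39) = -2176/29*(-39) = 84864/29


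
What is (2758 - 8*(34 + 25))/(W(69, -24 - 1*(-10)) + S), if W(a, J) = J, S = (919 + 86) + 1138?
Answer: 2286/2129 ≈ 1.0737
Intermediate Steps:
S = 2143 (S = 1005 + 1138 = 2143)
(2758 - 8*(34 + 25))/(W(69, -24 - 1*(-10)) + S) = (2758 - 8*(34 + 25))/((-24 - 1*(-10)) + 2143) = (2758 - 8*59)/((-24 + 10) + 2143) = (2758 - 472)/(-14 + 2143) = 2286/2129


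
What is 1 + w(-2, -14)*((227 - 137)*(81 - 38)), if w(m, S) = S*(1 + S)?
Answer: 704341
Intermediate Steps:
1 + w(-2, -14)*((227 - 137)*(81 - 38)) = 1 + (-14*(1 - 14))*((227 - 137)*(81 - 38)) = 1 + (-14*(-13))*(90*43) = 1 + 182*3870 = 1 + 704340 = 704341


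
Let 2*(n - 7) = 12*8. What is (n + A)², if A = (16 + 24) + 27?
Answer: 14884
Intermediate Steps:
A = 67 (A = 40 + 27 = 67)
n = 55 (n = 7 + (12*8)/2 = 7 + (½)*96 = 7 + 48 = 55)
(n + A)² = (55 + 67)² = 122² = 14884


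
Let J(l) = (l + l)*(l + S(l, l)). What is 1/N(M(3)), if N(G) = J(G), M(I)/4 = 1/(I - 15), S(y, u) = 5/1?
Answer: -9/28 ≈ -0.32143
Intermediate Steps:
S(y, u) = 5 (S(y, u) = 5*1 = 5)
J(l) = 2*l*(5 + l) (J(l) = (l + l)*(l + 5) = (2*l)*(5 + l) = 2*l*(5 + l))
M(I) = 4/(-15 + I) (M(I) = 4/(I - 15) = 4/(-15 + I))
N(G) = 2*G*(5 + G)
1/N(M(3)) = 1/(2*(4/(-15 + 3))*(5 + 4/(-15 + 3))) = 1/(2*(4/(-12))*(5 + 4/(-12))) = 1/(2*(4*(-1/12))*(5 + 4*(-1/12))) = 1/(2*(-1/3)*(5 - 1/3)) = 1/(2*(-1/3)*(14/3)) = 1/(-28/9) = -9/28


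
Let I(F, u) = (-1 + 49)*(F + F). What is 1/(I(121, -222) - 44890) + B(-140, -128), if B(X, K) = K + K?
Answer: -8518145/33274 ≈ -256.00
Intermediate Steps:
B(X, K) = 2*K
I(F, u) = 96*F (I(F, u) = 48*(2*F) = 96*F)
1/(I(121, -222) - 44890) + B(-140, -128) = 1/(96*121 - 44890) + 2*(-128) = 1/(11616 - 44890) - 256 = 1/(-33274) - 256 = -1/33274 - 256 = -8518145/33274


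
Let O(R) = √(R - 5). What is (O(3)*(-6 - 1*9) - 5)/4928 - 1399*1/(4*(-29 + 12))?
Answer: 1723483/83776 - 15*I*√2/4928 ≈ 20.573 - 0.0043046*I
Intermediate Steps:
O(R) = √(-5 + R)
(O(3)*(-6 - 1*9) - 5)/4928 - 1399*1/(4*(-29 + 12)) = (√(-5 + 3)*(-6 - 1*9) - 5)/4928 - 1399*1/(4*(-29 + 12)) = (√(-2)*(-6 - 9) - 5)*(1/4928) - 1399/((-17*4)) = ((I*√2)*(-15) - 5)*(1/4928) - 1399/(-68) = (-15*I*√2 - 5)*(1/4928) - 1399*(-1/68) = (-5 - 15*I*√2)*(1/4928) + 1399/68 = (-5/4928 - 15*I*√2/4928) + 1399/68 = 1723483/83776 - 15*I*√2/4928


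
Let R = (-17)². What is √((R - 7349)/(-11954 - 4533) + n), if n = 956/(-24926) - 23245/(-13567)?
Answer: √135080802954270075377141/253428453157 ≈ 1.4502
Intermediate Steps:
R = 289
n = 283217409/169085521 (n = 956*(-1/24926) - 23245*(-1/13567) = -478/12463 + 23245/13567 = 283217409/169085521 ≈ 1.6750)
√((R - 7349)/(-11954 - 4533) + n) = √((289 - 7349)/(-11954 - 4533) + 283217409/169085521) = √(-7060/(-16487) + 283217409/169085521) = √(-7060*(-1/16487) + 283217409/169085521) = √(7060/16487 + 283217409/169085521) = √(5863149200443/2787712984727) = √135080802954270075377141/253428453157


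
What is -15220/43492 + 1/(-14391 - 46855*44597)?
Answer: -10392930825783/29698380223526 ≈ -0.34995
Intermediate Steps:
-15220/43492 + 1/(-14391 - 46855*44597) = -15220*1/43492 + (1/44597)/(-61246) = -3805/10873 - 1/61246*1/44597 = -3805/10873 - 1/2731387862 = -10392930825783/29698380223526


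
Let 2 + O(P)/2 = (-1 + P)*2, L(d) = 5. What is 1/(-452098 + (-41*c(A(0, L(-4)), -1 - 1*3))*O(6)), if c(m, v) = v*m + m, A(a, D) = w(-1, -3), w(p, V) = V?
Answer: -1/458002 ≈ -2.1834e-6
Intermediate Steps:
A(a, D) = -3
O(P) = -8 + 4*P (O(P) = -4 + 2*((-1 + P)*2) = -4 + 2*(-2 + 2*P) = -4 + (-4 + 4*P) = -8 + 4*P)
c(m, v) = m + m*v (c(m, v) = m*v + m = m + m*v)
1/(-452098 + (-41*c(A(0, L(-4)), -1 - 1*3))*O(6)) = 1/(-452098 + (-(-123)*(1 + (-1 - 1*3)))*(-8 + 4*6)) = 1/(-452098 + (-(-123)*(1 + (-1 - 3)))*(-8 + 24)) = 1/(-452098 - (-123)*(1 - 4)*16) = 1/(-452098 - (-123)*(-3)*16) = 1/(-452098 - 41*9*16) = 1/(-452098 - 369*16) = 1/(-452098 - 5904) = 1/(-458002) = -1/458002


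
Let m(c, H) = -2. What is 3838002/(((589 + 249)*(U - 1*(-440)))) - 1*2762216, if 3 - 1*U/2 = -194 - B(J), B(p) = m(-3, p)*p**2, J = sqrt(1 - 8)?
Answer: -997649731447/361178 ≈ -2.7622e+6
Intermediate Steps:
J = I*sqrt(7) (J = sqrt(-7) = I*sqrt(7) ≈ 2.6458*I)
B(p) = -2*p**2
U = 422 (U = 6 - 2*(-194 - (-2)*(I*sqrt(7))**2) = 6 - 2*(-194 - (-2)*(-7)) = 6 - 2*(-194 - 1*14) = 6 - 2*(-194 - 14) = 6 - 2*(-208) = 6 + 416 = 422)
3838002/(((589 + 249)*(U - 1*(-440)))) - 1*2762216 = 3838002/(((589 + 249)*(422 - 1*(-440)))) - 1*2762216 = 3838002/((838*(422 + 440))) - 2762216 = 3838002/((838*862)) - 2762216 = 3838002/722356 - 2762216 = 3838002*(1/722356) - 2762216 = 1919001/361178 - 2762216 = -997649731447/361178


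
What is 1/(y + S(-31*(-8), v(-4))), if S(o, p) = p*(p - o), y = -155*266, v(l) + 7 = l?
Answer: -1/38381 ≈ -2.6055e-5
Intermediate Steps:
v(l) = -7 + l
y = -41230
1/(y + S(-31*(-8), v(-4))) = 1/(-41230 + (-7 - 4)*((-7 - 4) - (-31)*(-8))) = 1/(-41230 - 11*(-11 - 1*248)) = 1/(-41230 - 11*(-11 - 248)) = 1/(-41230 - 11*(-259)) = 1/(-41230 + 2849) = 1/(-38381) = -1/38381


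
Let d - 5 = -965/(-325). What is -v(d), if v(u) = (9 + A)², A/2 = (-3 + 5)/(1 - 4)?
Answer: -529/9 ≈ -58.778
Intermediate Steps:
d = 518/65 (d = 5 - 965/(-325) = 5 - 965*(-1/325) = 5 + 193/65 = 518/65 ≈ 7.9692)
A = -4/3 (A = 2*((-3 + 5)/(1 - 4)) = 2*(2/(-3)) = 2*(2*(-⅓)) = 2*(-⅔) = -4/3 ≈ -1.3333)
v(u) = 529/9 (v(u) = (9 - 4/3)² = (23/3)² = 529/9)
-v(d) = -1*529/9 = -529/9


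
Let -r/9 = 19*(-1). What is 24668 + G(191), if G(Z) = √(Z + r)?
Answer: 24668 + √362 ≈ 24687.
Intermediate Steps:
r = 171 (r = -171*(-1) = -9*(-19) = 171)
G(Z) = √(171 + Z) (G(Z) = √(Z + 171) = √(171 + Z))
24668 + G(191) = 24668 + √(171 + 191) = 24668 + √362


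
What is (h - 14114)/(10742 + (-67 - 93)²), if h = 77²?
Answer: -8185/36342 ≈ -0.22522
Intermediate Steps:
h = 5929
(h - 14114)/(10742 + (-67 - 93)²) = (5929 - 14114)/(10742 + (-67 - 93)²) = -8185/(10742 + (-160)²) = -8185/(10742 + 25600) = -8185/36342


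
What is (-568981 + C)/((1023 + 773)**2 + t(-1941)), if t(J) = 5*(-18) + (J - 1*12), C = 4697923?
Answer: 4128942/3223573 ≈ 1.2809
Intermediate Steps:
t(J) = -102 + J (t(J) = -90 + (J - 12) = -90 + (-12 + J) = -102 + J)
(-568981 + C)/((1023 + 773)**2 + t(-1941)) = (-568981 + 4697923)/((1023 + 773)**2 + (-102 - 1941)) = 4128942/(1796**2 - 2043) = 4128942/(3225616 - 2043) = 4128942/3223573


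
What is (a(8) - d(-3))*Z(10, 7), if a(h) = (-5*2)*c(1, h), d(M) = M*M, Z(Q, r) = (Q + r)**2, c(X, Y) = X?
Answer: -5491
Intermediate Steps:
d(M) = M**2
a(h) = -10 (a(h) = -5*2*1 = -10*1 = -10)
(a(8) - d(-3))*Z(10, 7) = (-10 - 1*(-3)**2)*(10 + 7)**2 = (-10 - 1*9)*17**2 = (-10 - 9)*289 = -19*289 = -5491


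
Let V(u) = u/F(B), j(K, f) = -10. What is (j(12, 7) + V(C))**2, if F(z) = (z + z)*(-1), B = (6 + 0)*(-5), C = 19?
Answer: 337561/3600 ≈ 93.767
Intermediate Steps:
B = -30 (B = 6*(-5) = -30)
F(z) = -2*z (F(z) = (2*z)*(-1) = -2*z)
V(u) = u/60 (V(u) = u/((-2*(-30))) = u/60)
(j(12, 7) + V(C))**2 = (-10 + (1/60)*19)**2 = (-10 + 19/60)**2 = (-581/60)**2 = 337561/3600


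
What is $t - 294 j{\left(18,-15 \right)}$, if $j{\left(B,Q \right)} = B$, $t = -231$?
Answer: $-5523$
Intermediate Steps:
$t - 294 j{\left(18,-15 \right)} = -231 - 5292 = -5523$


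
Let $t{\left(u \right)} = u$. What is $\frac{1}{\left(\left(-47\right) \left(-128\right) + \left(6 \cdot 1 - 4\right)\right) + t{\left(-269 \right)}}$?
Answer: $\frac{1}{5749} \approx 0.00017394$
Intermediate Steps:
$\frac{1}{\left(\left(-47\right) \left(-128\right) + \left(6 \cdot 1 - 4\right)\right) + t{\left(-269 \right)}} = \frac{1}{\left(\left(-47\right) \left(-128\right) + \left(6 \cdot 1 - 4\right)\right) - 269} = \frac{1}{\left(6016 + \left(6 - 4\right)\right) - 269} = \frac{1}{\left(6016 + 2\right) - 269} = \frac{1}{6018 - 269} = \frac{1}{5749}$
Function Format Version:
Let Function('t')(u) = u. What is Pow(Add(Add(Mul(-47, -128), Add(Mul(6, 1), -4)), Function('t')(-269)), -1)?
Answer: Rational(1, 5749) ≈ 0.00017394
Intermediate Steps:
Pow(Add(Add(Mul(-47, -128), Add(Mul(6, 1), -4)), Function('t')(-269)), -1) = Pow(Add(Add(Mul(-47, -128), Add(Mul(6, 1), -4)), -269), -1) = Pow(Add(Add(6016, Add(6, -4)), -269), -1) = Pow(Add(Add(6016, 2), -269), -1) = Pow(Add(6018, -269), -1) = Pow(5749, -1) = Rational(1, 5749)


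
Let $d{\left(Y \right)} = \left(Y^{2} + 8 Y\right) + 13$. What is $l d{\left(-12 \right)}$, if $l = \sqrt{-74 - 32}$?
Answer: $61 i \sqrt{106} \approx 628.03 i$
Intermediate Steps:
$d{\left(Y \right)} = 13 + Y^{2} + 8 Y$
$l = i \sqrt{106}$ ($l = \sqrt{-106} = i \sqrt{106} \approx 10.296 i$)
$l d{\left(-12 \right)} = i \sqrt{106} \left(13 + \left(-12\right)^{2} + 8 \left(-12\right)\right) = i \sqrt{106} \left(13 + 144 - 96\right) = i \sqrt{106} \cdot 61 = 61 i \sqrt{106}$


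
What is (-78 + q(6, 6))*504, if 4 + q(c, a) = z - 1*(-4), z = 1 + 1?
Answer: -38304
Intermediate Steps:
z = 2
q(c, a) = 2 (q(c, a) = -4 + (2 - 1*(-4)) = -4 + (2 + 4) = -4 + 6 = 2)
(-78 + q(6, 6))*504 = (-78 + 2)*504 = -76*504 = -38304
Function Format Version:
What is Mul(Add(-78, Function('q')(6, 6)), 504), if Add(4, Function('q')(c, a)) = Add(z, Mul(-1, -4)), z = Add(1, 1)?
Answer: -38304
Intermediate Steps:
z = 2
Function('q')(c, a) = 2 (Function('q')(c, a) = Add(-4, Add(2, Mul(-1, -4))) = Add(-4, Add(2, 4)) = Add(-4, 6) = 2)
Mul(Add(-78, Function('q')(6, 6)), 504) = Mul(Add(-78, 2), 504) = Mul(-76, 504) = -38304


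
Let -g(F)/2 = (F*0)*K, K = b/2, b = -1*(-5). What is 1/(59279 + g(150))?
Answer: 1/59279 ≈ 1.6869e-5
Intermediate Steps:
b = 5
K = 5/2 ≈ 2.5000
g(F) = 0 (g(F) = -2*F*0*5/2 = -0*5/2 = -2*0 = 0)
1/(59279 + g(150)) = 1/(59279 + 0) = 1/59279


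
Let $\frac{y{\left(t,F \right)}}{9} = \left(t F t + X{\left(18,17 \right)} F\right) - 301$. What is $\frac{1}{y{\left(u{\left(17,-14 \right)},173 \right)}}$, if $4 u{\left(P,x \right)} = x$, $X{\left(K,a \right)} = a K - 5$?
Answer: $\frac{4}{1940085} \approx 2.0618 \cdot 10^{-6}$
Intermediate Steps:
$X{\left(K,a \right)} = -5 + K a$ ($X{\left(K,a \right)} = K a - 5 = -5 + K a$)
$u{\left(P,x \right)} = \frac{x}{4}$
$y{\left(t,F \right)} = -2709 + 2709 F + 9 F t^{2}$ ($y{\left(t,F \right)} = 9 \left(\left(t F t + \left(-5 + 18 \cdot 17\right) F\right) - 301\right) = 9 \left(\left(F t t + \left(-5 + 306\right) F\right) - 301\right) = 9 \left(\left(F t^{2} + 301 F\right) - 301\right) = 9 \left(\left(301 F + F t^{2}\right) - 301\right) = 9 \left(-301 + 301 F + F t^{2}\right) = -2709 + 2709 F + 9 F t^{2}$)
$\frac{1}{y{\left(u{\left(17,-14 \right)},173 \right)}} = \frac{1}{-2709 + 2709 \cdot 173 + 9 \cdot 173 \left(\frac{1}{4} \left(-14\right)\right)^{2}} = \frac{1}{-2709 + 468657 + 9 \cdot 173 \left(- \frac{7}{2}\right)^{2}} = \frac{1}{-2709 + 468657 + 9 \cdot 173 \cdot \frac{49}{4}} = \frac{1}{-2709 + 468657 + \frac{76293}{4}} = \frac{1}{\frac{1940085}{4}} = \frac{4}{1940085}$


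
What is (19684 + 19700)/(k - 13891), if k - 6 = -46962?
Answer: -39384/60847 ≈ -0.64726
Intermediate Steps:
k = -46956 (k = 6 - 46962 = -46956)
(19684 + 19700)/(k - 13891) = (19684 + 19700)/(-46956 - 13891) = 39384/(-60847) = 39384*(-1/60847) = -39384/60847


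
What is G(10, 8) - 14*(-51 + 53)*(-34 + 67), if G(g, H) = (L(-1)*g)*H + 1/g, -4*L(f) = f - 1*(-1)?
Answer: -9239/10 ≈ -923.90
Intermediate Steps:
L(f) = -¼ - f/4 (L(f) = -(f - 1*(-1))/4 = -(f + 1)/4 = -(1 + f)/4 = -¼ - f/4)
G(g, H) = 1/g (G(g, H) = ((-¼ - ¼*(-1))*g)*H + 1/g = ((-¼ + ¼)*g)*H + 1/g = (0*g)*H + 1/g = 0*H + 1/g = 0 + 1/g = 1/g)
G(10, 8) - 14*(-51 + 53)*(-34 + 67) = 1/10 - 14*(-51 + 53)*(-34 + 67) = ⅒ - 28*33 = ⅒ - 14*66 = ⅒ - 924 = -9239/10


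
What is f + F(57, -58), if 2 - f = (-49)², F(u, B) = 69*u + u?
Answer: 1591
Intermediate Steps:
F(u, B) = 70*u
f = -2399 (f = 2 - 1*(-49)² = 2 - 1*2401 = 2 - 2401 = -2399)
f + F(57, -58) = -2399 + 70*57 = -2399 + 3990 = 1591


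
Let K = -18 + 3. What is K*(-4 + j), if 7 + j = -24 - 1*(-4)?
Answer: 465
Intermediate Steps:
K = -15
j = -27 (j = -7 + (-24 - 1*(-4)) = -7 + (-24 + 4) = -7 - 20 = -27)
K*(-4 + j) = -15*(-4 - 27) = -15*(-31) = 465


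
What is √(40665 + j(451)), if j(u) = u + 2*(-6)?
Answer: 4*√2569 ≈ 202.74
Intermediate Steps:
j(u) = -12 + u (j(u) = u - 12 = -12 + u)
√(40665 + j(451)) = √(40665 + (-12 + 451)) = √(40665 + 439) = √41104 = 4*√2569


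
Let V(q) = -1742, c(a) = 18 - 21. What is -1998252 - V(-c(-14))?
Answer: -1996510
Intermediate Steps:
c(a) = -3
-1998252 - V(-c(-14)) = -1998252 - 1*(-1742) = -1998252 + 1742 = -1996510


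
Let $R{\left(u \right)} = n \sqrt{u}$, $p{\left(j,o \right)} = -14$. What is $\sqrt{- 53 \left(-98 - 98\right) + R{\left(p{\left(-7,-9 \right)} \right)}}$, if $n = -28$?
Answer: $2 \sqrt{2597 - 7 i \sqrt{14}} \approx 101.92 - 0.51395 i$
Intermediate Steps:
$R{\left(u \right)} = - 28 \sqrt{u}$
$\sqrt{- 53 \left(-98 - 98\right) + R{\left(p{\left(-7,-9 \right)} \right)}} = \sqrt{- 53 \left(-98 - 98\right) - 28 \sqrt{-14}} = \sqrt{\left(-53\right) \left(-196\right) - 28 i \sqrt{14}} = \sqrt{10388 - 28 i \sqrt{14}}$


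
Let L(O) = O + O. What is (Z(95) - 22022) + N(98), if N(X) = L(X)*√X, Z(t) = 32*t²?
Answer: 266778 + 1372*√2 ≈ 2.6872e+5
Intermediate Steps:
L(O) = 2*O
N(X) = 2*X^(3/2) (N(X) = (2*X)*√X = 2*X^(3/2))
(Z(95) - 22022) + N(98) = (32*95² - 22022) + 2*98^(3/2) = (32*9025 - 22022) + 2*(686*√2) = (288800 - 22022) + 1372*√2 = 266778 + 1372*√2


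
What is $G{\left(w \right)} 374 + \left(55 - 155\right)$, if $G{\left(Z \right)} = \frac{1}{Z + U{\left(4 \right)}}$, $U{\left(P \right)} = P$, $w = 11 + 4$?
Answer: $- \frac{1526}{19} \approx -80.316$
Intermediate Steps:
$w = 15$
$G{\left(Z \right)} = \frac{1}{4 + Z}$ ($G{\left(Z \right)} = \frac{1}{Z + 4} = \frac{1}{4 + Z}$)
$G{\left(w \right)} 374 + \left(55 - 155\right) = \frac{1}{4 + 15} \cdot 374 + \left(55 - 155\right) = \frac{1}{19} \cdot 374 - 100 = \frac{374}{19} - 100 = - \frac{1526}{19}$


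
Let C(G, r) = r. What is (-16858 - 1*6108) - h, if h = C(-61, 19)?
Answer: -22985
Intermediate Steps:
h = 19
(-16858 - 1*6108) - h = (-16858 - 1*6108) - 1*19 = (-16858 - 6108) - 19 = -22966 - 19 = -22985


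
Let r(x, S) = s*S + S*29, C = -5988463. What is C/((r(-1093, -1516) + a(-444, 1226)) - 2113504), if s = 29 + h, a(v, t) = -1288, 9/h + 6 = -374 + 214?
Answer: 497042429/182818938 ≈ 2.7188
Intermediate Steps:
h = -9/166 (h = 9/(-6 + (-374 + 214)) = 9/(-6 - 160) = 9/(-166) = 9*(-1/166) = -9/166 ≈ -0.054217)
s = 4805/166 (s = 29 - 9/166 = 4805/166 ≈ 28.946)
r(x, S) = 9619*S/166 (r(x, S) = 4805*S/166 + S*29 = 4805*S/166 + 29*S = 9619*S/166)
C/((r(-1093, -1516) + a(-444, 1226)) - 2113504) = -5988463/(((9619/166)*(-1516) - 1288) - 2113504) = -5988463/((-7291202/83 - 1288) - 2113504) = -5988463/(-7398106/83 - 2113504) = -5988463/(-182818938/83) = -5988463*(-83/182818938) = 497042429/182818938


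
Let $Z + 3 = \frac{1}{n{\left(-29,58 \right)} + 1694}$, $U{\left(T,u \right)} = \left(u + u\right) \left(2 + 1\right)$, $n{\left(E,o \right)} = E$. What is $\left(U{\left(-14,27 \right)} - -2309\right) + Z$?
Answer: $\frac{4109221}{1665} \approx 2468.0$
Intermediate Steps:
$U{\left(T,u \right)} = 6 u$ ($U{\left(T,u \right)} = 2 u 3 = 6 u$)
$Z = - \frac{4994}{1665}$ ($Z = -3 + \frac{1}{-29 + 1694} = -3 + \frac{1}{1665} = - \frac{4994}{1665} \approx -2.9994$)
$\left(U{\left(-14,27 \right)} - -2309\right) + Z = \left(6 \cdot 27 - -2309\right) - \frac{4994}{1665} = \left(162 + 2309\right) - \frac{4994}{1665} = 2471 - \frac{4994}{1665} = \frac{4109221}{1665}$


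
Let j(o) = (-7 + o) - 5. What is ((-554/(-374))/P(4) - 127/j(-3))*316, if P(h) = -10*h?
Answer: 14943719/5610 ≈ 2663.8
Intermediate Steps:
j(o) = -12 + o
((-554/(-374))/P(4) - 127/j(-3))*316 = ((-554/(-374))/((-10*4)) - 127/(-12 - 3))*316 = (-554*(-1/374)/(-40) - 127/(-15))*316 = ((277/187)*(-1/40) - 127*(-1/15))*316 = (-277/7480 + 127/15)*316 = (189161/22440)*316 = 14943719/5610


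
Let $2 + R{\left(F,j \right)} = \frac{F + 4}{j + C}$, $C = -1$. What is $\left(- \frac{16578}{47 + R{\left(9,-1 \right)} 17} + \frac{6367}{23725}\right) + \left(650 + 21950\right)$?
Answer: $\frac{540225347}{23725} \approx 22770.0$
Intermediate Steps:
$R{\left(F,j \right)} = -2 + \frac{4 + F}{-1 + j}$ ($R{\left(F,j \right)} = -2 + \frac{F + 4}{j - 1} = -2 + \frac{4 + F}{-1 + j}$)
$\left(- \frac{16578}{47 + R{\left(9,-1 \right)} 17} + \frac{6367}{23725}\right) + \left(650 + 21950\right) = \left(- \frac{16578}{47 + \frac{6 + 9 - -2}{-1 - 1} \cdot 17} + \frac{6367}{23725}\right) + \left(650 + 21950\right) = \left(- \frac{16578}{47 + \frac{6 + 9 + 2}{-2} \cdot 17} + 6367 \cdot \frac{1}{23725}\right) + 22600 = \left(- \frac{16578}{47 + \left(- \frac{1}{2}\right) 17 \cdot 17} + \frac{6367}{23725}\right) + 22600 = \left(- \frac{16578}{47 - \frac{289}{2}} + \frac{6367}{23725}\right) + 22600 = \left(- \frac{16578}{- \frac{195}{2}} + \frac{6367}{23725}\right) + 22600 = \left(\left(-16578\right) \left(- \frac{2}{195}\right) + \frac{6367}{23725}\right) + 22600 = \left(\frac{11052}{65} + \frac{6367}{23725}\right) + 22600 = \frac{4040347}{23725} + 22600 = \frac{540225347}{23725}$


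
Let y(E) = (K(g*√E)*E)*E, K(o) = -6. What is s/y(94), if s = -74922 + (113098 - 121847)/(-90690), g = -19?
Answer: 6794667431/4808021040 ≈ 1.4132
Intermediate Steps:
y(E) = -6*E² (y(E) = (-6*E)*E = -6*E²)
s = -6794667431/90690 (s = -74922 - 8749*(-1/90690) = -74922 + 8749/90690 = -6794667431/90690 ≈ -74922.)
s/y(94) = -6794667431/(90690*((-6*94²))) = -6794667431/(90690*((-6*8836))) = -6794667431/90690/(-53016) = -6794667431/90690*(-1/53016) = 6794667431/4808021040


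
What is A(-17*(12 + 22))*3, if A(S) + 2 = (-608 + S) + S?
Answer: -5298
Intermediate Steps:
A(S) = -610 + 2*S (A(S) = -2 + ((-608 + S) + S) = -2 + (-608 + 2*S) = -610 + 2*S)
A(-17*(12 + 22))*3 = (-610 + 2*(-17*(12 + 22)))*3 = (-610 + 2*(-17*34))*3 = (-610 + 2*(-578))*3 = (-610 - 1156)*3 = -1766*3 = -5298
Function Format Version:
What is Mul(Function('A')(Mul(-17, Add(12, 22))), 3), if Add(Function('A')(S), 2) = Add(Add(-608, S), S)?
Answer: -5298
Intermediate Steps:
Function('A')(S) = Add(-610, Mul(2, S)) (Function('A')(S) = Add(-2, Add(Add(-608, S), S)) = Add(-2, Add(-608, Mul(2, S))) = Add(-610, Mul(2, S)))
Mul(Function('A')(Mul(-17, Add(12, 22))), 3) = Mul(Add(-610, Mul(2, Mul(-17, Add(12, 22)))), 3) = Mul(Add(-610, Mul(2, Mul(-17, 34))), 3) = Mul(Add(-610, Mul(2, -578)), 3) = Mul(Add(-610, -1156), 3) = Mul(-1766, 3) = -5298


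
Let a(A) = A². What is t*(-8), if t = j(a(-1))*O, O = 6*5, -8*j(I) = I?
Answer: 30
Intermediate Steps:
j(I) = -I/8
O = 30
t = -15/4 (t = -⅛*(-1)²*30 = -⅛*1*30 = -⅛*30 = -15/4 ≈ -3.7500)
t*(-8) = -15/4*(-8) = 30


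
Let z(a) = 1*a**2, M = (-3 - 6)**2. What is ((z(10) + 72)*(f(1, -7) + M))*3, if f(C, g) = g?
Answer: 38184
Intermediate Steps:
M = 81 (M = (-9)**2 = 81)
z(a) = a**2
((z(10) + 72)*(f(1, -7) + M))*3 = ((10**2 + 72)*(-7 + 81))*3 = ((100 + 72)*74)*3 = (172*74)*3 = 12728*3 = 38184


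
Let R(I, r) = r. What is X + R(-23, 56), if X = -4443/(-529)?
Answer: 34067/529 ≈ 64.399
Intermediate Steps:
X = 4443/529 (X = -4443*(-1/529) = 4443/529 ≈ 8.3989)
X + R(-23, 56) = 4443/529 + 56 = 34067/529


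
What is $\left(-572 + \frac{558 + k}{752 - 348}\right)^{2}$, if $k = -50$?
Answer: $\frac{3322946025}{10201} \approx 3.2575 \cdot 10^{5}$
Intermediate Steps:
$\left(-572 + \frac{558 + k}{752 - 348}\right)^{2} = \left(-572 + \frac{558 - 50}{752 - 348}\right)^{2} = \left(-572 + \frac{508}{404}\right)^{2} = \left(-572 + 508 \cdot \frac{1}{404}\right)^{2} = \left(-572 + \frac{127}{101}\right)^{2} = \left(- \frac{57645}{101}\right)^{2} = \frac{3322946025}{10201}$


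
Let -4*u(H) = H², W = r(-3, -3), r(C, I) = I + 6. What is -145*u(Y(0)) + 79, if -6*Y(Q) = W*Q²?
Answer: 79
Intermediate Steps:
r(C, I) = 6 + I
W = 3 (W = 6 - 3 = 3)
Y(Q) = -Q²/2
u(H) = -H²/4
-145*u(Y(0)) + 79 = -(-145)*(-½*0²)²/4 + 79 = -(-145)*(-½*0)²/4 + 79 = -(-145)*0²/4 + 79 = -(-145)*0/4 + 79 = -145*0 + 79 = 0 + 79 = 79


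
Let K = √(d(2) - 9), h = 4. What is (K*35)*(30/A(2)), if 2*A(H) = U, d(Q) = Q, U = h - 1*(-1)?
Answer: 420*I*√7 ≈ 1111.2*I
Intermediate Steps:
U = 5 (U = 4 - 1*(-1) = 4 + 1 = 5)
A(H) = 5/2 (A(H) = (½)*5 = 5/2)
K = I*√7 (K = √(2 - 9) = √(-7) = I*√7 ≈ 2.6458*I)
(K*35)*(30/A(2)) = ((I*√7)*35)*(30/(5/2)) = (35*I*√7)*(30*(⅖)) = (35*I*√7)*12 = 420*I*√7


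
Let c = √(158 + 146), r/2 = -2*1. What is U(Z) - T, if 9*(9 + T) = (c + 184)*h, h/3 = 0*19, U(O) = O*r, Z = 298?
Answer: -1183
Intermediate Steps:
r = -4 (r = 2*(-2*1) = 2*(-2) = -4)
U(O) = -4*O (U(O) = O*(-4) = -4*O)
h = 0 (h = 3*(0*19) = 3*0 = 0)
c = 4*√19 (c = √304 = 4*√19 ≈ 17.436)
T = -9 (T = -9 + ((4*√19 + 184)*0)/9 = -9 + ((184 + 4*√19)*0)/9 = -9 + (⅑)*0 = -9 + 0 = -9)
U(Z) - T = -4*298 - 1*(-9) = -1192 + 9 = -1183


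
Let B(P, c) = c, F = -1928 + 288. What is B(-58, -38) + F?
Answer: -1678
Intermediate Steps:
F = -1640
B(-58, -38) + F = -38 - 1640 = -1678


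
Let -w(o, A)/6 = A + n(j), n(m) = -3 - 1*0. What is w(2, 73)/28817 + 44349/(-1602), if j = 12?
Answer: -426225991/15388278 ≈ -27.698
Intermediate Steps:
n(m) = -3 (n(m) = -3 + 0 = -3)
w(o, A) = 18 - 6*A (w(o, A) = -6*(A - 3) = -6*(-3 + A) = 18 - 6*A)
w(2, 73)/28817 + 44349/(-1602) = (18 - 6*73)/28817 + 44349/(-1602) = (18 - 438)*(1/28817) + 44349*(-1/1602) = -420*1/28817 - 14783/534 = -420/28817 - 14783/534 = -426225991/15388278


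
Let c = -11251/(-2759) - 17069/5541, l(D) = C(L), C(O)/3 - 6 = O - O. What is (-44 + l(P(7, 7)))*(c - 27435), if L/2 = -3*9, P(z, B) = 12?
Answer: 10904415049970/15287619 ≈ 7.1328e+5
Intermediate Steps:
L = -54 (L = 2*(-3*9) = 2*(-27) = -54)
C(O) = 18 (C(O) = 18 + 3*(O - O) = 18 + 3*0 = 18 + 0 = 18)
l(D) = 18
c = 15248420/15287619 (c = -11251*(-1/2759) - 17069*1/5541 = 11251/2759 - 17069/5541 = 15248420/15287619 ≈ 0.99744)
(-44 + l(P(7, 7)))*(c - 27435) = (-44 + 18)*(15248420/15287619 - 27435) = -26*(-419400578845/15287619) = 10904415049970/15287619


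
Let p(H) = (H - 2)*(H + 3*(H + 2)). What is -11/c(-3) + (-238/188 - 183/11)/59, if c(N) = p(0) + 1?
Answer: 42495/61006 ≈ 0.69657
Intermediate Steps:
p(H) = (-2 + H)*(6 + 4*H) (p(H) = (-2 + H)*(H + 3*(2 + H)) = (-2 + H)*(H + (6 + 3*H)) = (-2 + H)*(6 + 4*H))
c(N) = -11 (c(N) = (-12 - 2*0 + 4*0²) + 1 = (-12 + 0 + 4*0) + 1 = (-12 + 0 + 0) + 1 = -12 + 1 = -11)
-11/c(-3) + (-238/188 - 183/11)/59 = -11/(-11) + (-238/188 - 183/11)/59 = -11*(-1/11) + (-238*1/188 - 183*1/11)*(1/59) = 1 + (-119/94 - 183/11)*(1/59) = 1 - 18511/1034*1/59 = 1 - 18511/61006 = 42495/61006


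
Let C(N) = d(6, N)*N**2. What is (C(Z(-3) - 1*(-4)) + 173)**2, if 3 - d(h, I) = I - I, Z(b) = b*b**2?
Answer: 3097600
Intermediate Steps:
Z(b) = b**3
d(h, I) = 3 (d(h, I) = 3 - (I - I) = 3 - 1*0 = 3 + 0 = 3)
C(N) = 3*N**2
(C(Z(-3) - 1*(-4)) + 173)**2 = (3*((-3)**3 - 1*(-4))**2 + 173)**2 = (3*(-27 + 4)**2 + 173)**2 = (3*(-23)**2 + 173)**2 = (3*529 + 173)**2 = (1587 + 173)**2 = 1760**2 = 3097600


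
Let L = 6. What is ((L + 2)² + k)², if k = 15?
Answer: 6241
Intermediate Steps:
((L + 2)² + k)² = ((6 + 2)² + 15)² = (8² + 15)² = (64 + 15)² = 79² = 6241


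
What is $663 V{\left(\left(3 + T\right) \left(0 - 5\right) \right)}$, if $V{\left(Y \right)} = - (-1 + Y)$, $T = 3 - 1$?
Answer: $17238$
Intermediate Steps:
$T = 2$ ($T = 3 - 1 = 2$)
$V{\left(Y \right)} = 1 - Y$
$663 V{\left(\left(3 + T\right) \left(0 - 5\right) \right)} = 663 \left(1 - \left(3 + 2\right) \left(0 - 5\right)\right) = 663 \left(1 - 5 \left(-5\right)\right) = 663 \left(1 - -25\right) = 663 \left(1 + 25\right) = 663 \cdot 26 = 17238$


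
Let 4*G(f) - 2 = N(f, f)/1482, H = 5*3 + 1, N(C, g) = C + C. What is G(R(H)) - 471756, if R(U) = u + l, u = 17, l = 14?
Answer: -1398283271/2964 ≈ -4.7176e+5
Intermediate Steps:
N(C, g) = 2*C
H = 16 (H = 15 + 1 = 16)
R(U) = 31 (R(U) = 17 + 14 = 31)
G(f) = ½ + f/2964 (G(f) = ½ + ((2*f)/1482)/4 = ½ + ((2*f)*(1/1482))/4 = ½ + (f/741)/4 = ½ + f/2964)
G(R(H)) - 471756 = (½ + (1/2964)*31) - 471756 = (½ + 31/2964) - 471756 = 1513/2964 - 471756 = -1398283271/2964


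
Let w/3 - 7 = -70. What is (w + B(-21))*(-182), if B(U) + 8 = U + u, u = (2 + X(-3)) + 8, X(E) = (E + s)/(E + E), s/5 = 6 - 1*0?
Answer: 38675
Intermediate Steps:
w = -189 (w = 21 + 3*(-70) = 21 - 210 = -189)
s = 30 (s = 5*(6 - 1*0) = 5*(6 + 0) = 5*6 = 30)
X(E) = (30 + E)/(2*E) (X(E) = (E + 30)/(E + E) = (30 + E)/((2*E)) = (30 + E)*(1/(2*E)) = (30 + E)/(2*E))
u = 11/2 (u = (2 + (½)*(30 - 3)/(-3)) + 8 = (2 + (½)*(-⅓)*27) + 8 = (2 - 9/2) + 8 = -5/2 + 8 = 11/2 ≈ 5.5000)
B(U) = -5/2 + U (B(U) = -8 + (U + 11/2) = -8 + (11/2 + U) = -5/2 + U)
(w + B(-21))*(-182) = (-189 + (-5/2 - 21))*(-182) = (-189 - 47/2)*(-182) = -425/2*(-182) = 38675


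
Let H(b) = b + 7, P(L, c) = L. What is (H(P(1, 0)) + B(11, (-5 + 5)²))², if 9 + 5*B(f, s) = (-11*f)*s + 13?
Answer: 1936/25 ≈ 77.440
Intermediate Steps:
B(f, s) = ⅘ - 11*f*s/5 (B(f, s) = -9/5 + ((-11*f)*s + 13)/5 = -9/5 + (-11*f*s + 13)/5 = -9/5 + (13 - 11*f*s)/5 = -9/5 + (13/5 - 11*f*s/5) = ⅘ - 11*f*s/5)
H(b) = 7 + b
(H(P(1, 0)) + B(11, (-5 + 5)²))² = ((7 + 1) + (⅘ - 11/5*11*(-5 + 5)²))² = (8 + (⅘ - 11/5*11*0²))² = (8 + (⅘ - 11/5*11*0))² = (8 + (⅘ + 0))² = (8 + ⅘)² = (44/5)² = 1936/25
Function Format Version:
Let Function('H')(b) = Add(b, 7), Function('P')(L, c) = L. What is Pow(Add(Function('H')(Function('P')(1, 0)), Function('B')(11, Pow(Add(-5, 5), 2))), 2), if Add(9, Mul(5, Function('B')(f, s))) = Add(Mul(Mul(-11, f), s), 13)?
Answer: Rational(1936, 25) ≈ 77.440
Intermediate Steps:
Function('B')(f, s) = Add(Rational(4, 5), Mul(Rational(-11, 5), f, s)) (Function('B')(f, s) = Add(Rational(-9, 5), Mul(Rational(1, 5), Add(Mul(Mul(-11, f), s), 13))) = Add(Rational(-9, 5), Mul(Rational(1, 5), Add(Mul(-11, f, s), 13))) = Add(Rational(-9, 5), Mul(Rational(1, 5), Add(13, Mul(-11, f, s)))) = Add(Rational(-9, 5), Add(Rational(13, 5), Mul(Rational(-11, 5), f, s))) = Add(Rational(4, 5), Mul(Rational(-11, 5), f, s)))
Function('H')(b) = Add(7, b)
Pow(Add(Function('H')(Function('P')(1, 0)), Function('B')(11, Pow(Add(-5, 5), 2))), 2) = Pow(Add(Add(7, 1), Add(Rational(4, 5), Mul(Rational(-11, 5), 11, Pow(Add(-5, 5), 2)))), 2) = Pow(Add(8, Add(Rational(4, 5), Mul(Rational(-11, 5), 11, Pow(0, 2)))), 2) = Pow(Add(8, Add(Rational(4, 5), Mul(Rational(-11, 5), 11, 0))), 2) = Pow(Add(8, Add(Rational(4, 5), 0)), 2) = Pow(Add(8, Rational(4, 5)), 2) = Pow(Rational(44, 5), 2) = Rational(1936, 25)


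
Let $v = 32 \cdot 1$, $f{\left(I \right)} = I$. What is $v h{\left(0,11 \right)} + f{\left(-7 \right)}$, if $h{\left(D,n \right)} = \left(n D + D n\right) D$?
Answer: $-7$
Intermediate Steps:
$h{\left(D,n \right)} = 2 n D^{2}$ ($h{\left(D,n \right)} = \left(D n + D n\right) D = 2 D n D = 2 n D^{2}$)
$v = 32$
$v h{\left(0,11 \right)} + f{\left(-7 \right)} = 32 \cdot 2 \cdot 11 \cdot 0^{2} - 7 = 32 \cdot 2 \cdot 11 \cdot 0 - 7 = 32 \cdot 0 - 7 = 0 - 7 = -7$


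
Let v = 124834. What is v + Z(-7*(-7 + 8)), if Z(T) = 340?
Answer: 125174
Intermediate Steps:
v + Z(-7*(-7 + 8)) = 124834 + 340 = 125174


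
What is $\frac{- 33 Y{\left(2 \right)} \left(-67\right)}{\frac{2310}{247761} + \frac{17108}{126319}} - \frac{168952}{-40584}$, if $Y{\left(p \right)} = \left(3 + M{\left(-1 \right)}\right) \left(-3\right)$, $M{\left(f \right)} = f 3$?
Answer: $\frac{21119}{5073} \approx 4.163$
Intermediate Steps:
$M{\left(f \right)} = 3 f$
$Y{\left(p \right)} = 0$ ($Y{\left(p \right)} = \left(3 + 3 \left(-1\right)\right) \left(-3\right) = \left(3 - 3\right) \left(-3\right) = 0 \left(-3\right) = 0$)
$\frac{- 33 Y{\left(2 \right)} \left(-67\right)}{\frac{2310}{247761} + \frac{17108}{126319}} - \frac{168952}{-40584} = \frac{\left(-33\right) 0 \left(-67\right)}{\frac{2310}{247761} + \frac{17108}{126319}} - \frac{168952}{-40584} = \frac{0 \left(-67\right)}{2310 \cdot \frac{1}{247761} + 17108 \cdot \frac{1}{126319}} - - \frac{21119}{5073} = \frac{0}{\frac{770}{82587} + \frac{17108}{126319}} + \frac{21119}{5073} = \frac{0}{\frac{1510164026}{10432307253}} + \frac{21119}{5073} = 0 \cdot \frac{10432307253}{1510164026} + \frac{21119}{5073} = 0 + \frac{21119}{5073} = \frac{21119}{5073}$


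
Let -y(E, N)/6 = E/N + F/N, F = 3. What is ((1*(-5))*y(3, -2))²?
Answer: 8100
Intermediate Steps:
y(E, N) = -18/N - 6*E/N (y(E, N) = -6*(E/N + 3/N) = -6*(3/N + E/N) = -18/N - 6*E/N)
((1*(-5))*y(3, -2))² = ((1*(-5))*(6*(-3 - 1*3)/(-2)))² = (-30*(-1)*(-3 - 3)/2)² = (-30*(-1)*(-6)/2)² = (-5*18)² = (-90)² = 8100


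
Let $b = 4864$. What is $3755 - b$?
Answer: $-1109$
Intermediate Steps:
$3755 - b = 3755 - 4864 = -1109$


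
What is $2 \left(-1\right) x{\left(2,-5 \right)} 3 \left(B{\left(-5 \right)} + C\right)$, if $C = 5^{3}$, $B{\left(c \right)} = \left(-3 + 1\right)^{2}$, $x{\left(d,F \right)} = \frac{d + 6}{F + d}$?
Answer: $2064$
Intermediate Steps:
$x{\left(d,F \right)} = \frac{6 + d}{F + d}$
$B{\left(c \right)} = 4$ ($B{\left(c \right)} = \left(-2\right)^{2} = 4$)
$C = 125$
$2 \left(-1\right) x{\left(2,-5 \right)} 3 \left(B{\left(-5 \right)} + C\right) = 2 \left(-1\right) \frac{6 + 2}{-5 + 2} \cdot 3 \left(4 + 125\right) = - 2 \frac{1}{-3} \cdot 8 \cdot 3 \cdot 129 = - 2 \left(\left(- \frac{1}{3}\right) 8\right) 3 \cdot 129 = \left(-2\right) \left(- \frac{8}{3}\right) 3 \cdot 129 = \frac{16}{3} \cdot 3 \cdot 129 = 16 \cdot 129 = 2064$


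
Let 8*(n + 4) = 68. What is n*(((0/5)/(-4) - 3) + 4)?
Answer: 9/2 ≈ 4.5000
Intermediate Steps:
n = 9/2 (n = -4 + (⅛)*68 = -4 + 17/2 = 9/2 ≈ 4.5000)
n*(((0/5)/(-4) - 3) + 4) = 9*(((0/5)/(-4) - 3) + 4)/2 = 9*(((0*(⅕))*(-¼) - 3) + 4)/2 = 9*((0*(-¼) - 3) + 4)/2 = 9*((0 - 3) + 4)/2 = 9*(-3 + 4)/2 = (9/2)*1 = 9/2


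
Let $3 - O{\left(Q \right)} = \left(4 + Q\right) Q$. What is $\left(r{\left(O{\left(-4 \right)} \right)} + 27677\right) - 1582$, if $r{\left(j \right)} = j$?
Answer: $26098$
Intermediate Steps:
$O{\left(Q \right)} = 3 - Q \left(4 + Q\right)$ ($O{\left(Q \right)} = 3 - \left(4 + Q\right) Q = 3 - Q \left(4 + Q\right)$)
$\left(r{\left(O{\left(-4 \right)} \right)} + 27677\right) - 1582 = \left(\left(3 - \left(-4\right)^{2} - -16\right) + 27677\right) - 1582 = \left(\left(3 - 16 + 16\right) + 27677\right) - 1582 = \left(3 + 27677\right) - 1582 = 27680 - 1582 = 26098$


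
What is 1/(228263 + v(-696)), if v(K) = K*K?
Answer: 1/712679 ≈ 1.4032e-6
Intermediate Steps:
v(K) = K²
1/(228263 + v(-696)) = 1/(228263 + (-696)²) = 1/(228263 + 484416) = 1/712679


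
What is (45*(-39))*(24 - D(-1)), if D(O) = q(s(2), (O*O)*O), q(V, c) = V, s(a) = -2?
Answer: -45630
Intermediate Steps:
D(O) = -2
(45*(-39))*(24 - D(-1)) = (45*(-39))*(24 - 1*(-2)) = -1755*(24 + 2) = -1755*26 = -45630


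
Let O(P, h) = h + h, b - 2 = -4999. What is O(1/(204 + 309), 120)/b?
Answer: -240/4997 ≈ -0.048029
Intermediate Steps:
b = -4997 (b = 2 - 4999 = -4997)
O(P, h) = 2*h
O(1/(204 + 309), 120)/b = (2*120)/(-4997) = 240*(-1/4997) = -240/4997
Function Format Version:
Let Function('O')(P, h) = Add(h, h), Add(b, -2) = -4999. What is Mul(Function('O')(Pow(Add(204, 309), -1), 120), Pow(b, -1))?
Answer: Rational(-240, 4997) ≈ -0.048029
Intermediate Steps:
b = -4997 (b = Add(2, -4999) = -4997)
Function('O')(P, h) = Mul(2, h)
Mul(Function('O')(Pow(Add(204, 309), -1), 120), Pow(b, -1)) = Mul(Mul(2, 120), Pow(-4997, -1)) = Mul(240, Rational(-1, 4997)) = Rational(-240, 4997)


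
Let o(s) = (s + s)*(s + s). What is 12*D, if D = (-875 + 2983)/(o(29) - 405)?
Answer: 25296/2959 ≈ 8.5488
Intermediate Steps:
o(s) = 4*s² (o(s) = (2*s)*(2*s) = 4*s²)
D = 2108/2959 (D = (-875 + 2983)/(4*29² - 405) = 2108/(4*841 - 405) = 2108/(3364 - 405) = 2108/2959 ≈ 0.71240)
12*D = 12*(2108/2959) = 25296/2959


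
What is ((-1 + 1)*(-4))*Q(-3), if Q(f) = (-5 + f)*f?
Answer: 0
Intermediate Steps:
Q(f) = f*(-5 + f)
((-1 + 1)*(-4))*Q(-3) = ((-1 + 1)*(-4))*(-3*(-5 - 3)) = (0*(-4))*(-3*(-8)) = 0*24 = 0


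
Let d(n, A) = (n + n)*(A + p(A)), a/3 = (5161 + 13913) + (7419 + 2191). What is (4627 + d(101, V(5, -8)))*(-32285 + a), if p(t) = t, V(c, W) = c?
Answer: 357389249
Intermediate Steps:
a = 86052 (a = 3*((5161 + 13913) + (7419 + 2191)) = 3*(19074 + 9610) = 3*28684 = 86052)
d(n, A) = 4*A*n (d(n, A) = (n + n)*(A + A) = (2*n)*(2*A) = 4*A*n)
(4627 + d(101, V(5, -8)))*(-32285 + a) = (4627 + 4*5*101)*(-32285 + 86052) = (4627 + 2020)*53767 = 6647*53767 = 357389249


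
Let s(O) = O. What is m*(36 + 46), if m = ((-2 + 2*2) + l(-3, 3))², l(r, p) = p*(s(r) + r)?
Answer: 20992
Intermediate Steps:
l(r, p) = 2*p*r (l(r, p) = p*(r + r) = p*(2*r) = 2*p*r)
m = 256 (m = ((-2 + 2*2) + 2*3*(-3))² = ((-2 + 4) - 18)² = (2 - 18)² = (-16)² = 256)
m*(36 + 46) = 256*(36 + 46) = 256*82 = 20992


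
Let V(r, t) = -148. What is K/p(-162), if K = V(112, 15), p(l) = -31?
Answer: 148/31 ≈ 4.7742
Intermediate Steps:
K = -148
K/p(-162) = -148/(-31) = -148*(-1/31) = 148/31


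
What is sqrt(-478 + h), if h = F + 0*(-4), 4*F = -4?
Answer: I*sqrt(479) ≈ 21.886*I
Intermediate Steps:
F = -1 (F = (1/4)*(-4) = -1)
h = -1 (h = -1 + 0*(-4) = -1 + 0 = -1)
sqrt(-478 + h) = sqrt(-478 - 1) = sqrt(-479) = I*sqrt(479)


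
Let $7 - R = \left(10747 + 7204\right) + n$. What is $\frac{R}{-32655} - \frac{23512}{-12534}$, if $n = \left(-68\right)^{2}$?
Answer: $\frac{25015516}{9745185} \approx 2.567$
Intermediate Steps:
$n = 4624$
$R = -22568$ ($R = 7 - \left(\left(10747 + 7204\right) + 4624\right) = 7 - \left(17951 + 4624\right) = 7 - 22575 = -22568$)
$\frac{R}{-32655} - \frac{23512}{-12534} = - \frac{22568}{-32655} - \frac{23512}{-12534} = \left(-22568\right) \left(- \frac{1}{32655}\right) - - \frac{11756}{6267} = \frac{3224}{4665} + \frac{11756}{6267} = \frac{25015516}{9745185}$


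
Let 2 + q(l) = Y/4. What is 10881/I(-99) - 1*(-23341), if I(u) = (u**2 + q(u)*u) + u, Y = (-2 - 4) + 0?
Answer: 52122871/2233 ≈ 23342.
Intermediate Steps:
Y = -6 (Y = -6 + 0 = -6)
q(l) = -7/2 (q(l) = -2 - 6/4 = -2 - 6*1/4 = -2 - 3/2 = -7/2)
I(u) = u**2 - 5*u/2 (I(u) = (u**2 - 7*u/2) + u = u**2 - 5*u/2)
10881/I(-99) - 1*(-23341) = 10881/(((1/2)*(-99)*(-5 + 2*(-99)))) - 1*(-23341) = 10881/(((1/2)*(-99)*(-5 - 198))) + 23341 = 10881/(((1/2)*(-99)*(-203))) + 23341 = 10881/(20097/2) + 23341 = 10881*(2/20097) + 23341 = 2418/2233 + 23341 = 52122871/2233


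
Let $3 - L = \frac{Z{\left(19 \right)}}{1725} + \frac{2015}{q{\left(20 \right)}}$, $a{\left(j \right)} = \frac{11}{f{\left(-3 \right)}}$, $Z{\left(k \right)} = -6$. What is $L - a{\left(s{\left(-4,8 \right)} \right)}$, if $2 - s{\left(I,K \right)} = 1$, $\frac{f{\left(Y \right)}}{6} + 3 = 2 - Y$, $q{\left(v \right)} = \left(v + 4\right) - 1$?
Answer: $- \frac{590101}{6900} \approx -85.522$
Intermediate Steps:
$q{\left(v \right)} = 3 + v$ ($q{\left(v \right)} = \left(4 + v\right) - 1 = 3 + v$)
$f{\left(Y \right)} = -6 - 6 Y$ ($f{\left(Y \right)} = -18 + 6 \left(2 - Y\right) = -18 - \left(-12 + 6 Y\right) = -6 - 6 Y$)
$s{\left(I,K \right)} = 1$ ($s{\left(I,K \right)} = 2 - 1 = 1$)
$a{\left(j \right)} = \frac{11}{12}$ ($a{\left(j \right)} = \frac{11}{-6 - -18} = \frac{11}{-6 + 18} = \frac{11}{12}$)
$L = - \frac{48648}{575}$ ($L = 3 - \left(- \frac{6}{1725} + \frac{2015}{3 + 20}\right) = 3 - \left(\left(-6\right) \frac{1}{1725} + \frac{2015}{23}\right) = 3 - \left(- \frac{2}{575} + 2015 \cdot \frac{1}{23}\right) = 3 - \left(- \frac{2}{575} + \frac{2015}{23}\right) = 3 - \frac{50373}{575} = - \frac{48648}{575} \approx -84.605$)
$L - a{\left(s{\left(-4,8 \right)} \right)} = - \frac{48648}{575} - \frac{11}{12} = - \frac{590101}{6900}$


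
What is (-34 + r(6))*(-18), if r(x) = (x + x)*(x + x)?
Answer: -1980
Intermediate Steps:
r(x) = 4*x² (r(x) = (2*x)*(2*x) = 4*x²)
(-34 + r(6))*(-18) = (-34 + 4*6²)*(-18) = (-34 + 4*36)*(-18) = (-34 + 144)*(-18) = 110*(-18) = -1980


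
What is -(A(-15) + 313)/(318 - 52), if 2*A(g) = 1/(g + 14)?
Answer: -625/532 ≈ -1.1748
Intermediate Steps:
A(g) = 1/(2*(14 + g)) (A(g) = 1/(2*(g + 14)) = 1/(2*(14 + g)))
-(A(-15) + 313)/(318 - 52) = -(1/(2*(14 - 15)) + 313)/(318 - 52) = -((½)/(-1) + 313)/266 = -((½)*(-1) + 313)/266 = -(-½ + 313)/266 = -625/(2*266) = -1*625/532 = -625/532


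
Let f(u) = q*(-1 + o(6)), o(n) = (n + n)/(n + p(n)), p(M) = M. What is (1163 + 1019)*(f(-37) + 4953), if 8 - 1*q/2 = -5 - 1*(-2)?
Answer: 10807446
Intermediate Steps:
o(n) = 1 (o(n) = (n + n)/(n + n) = (2*n)/((2*n)) = (2*n)*(1/(2*n)) = 1)
q = 22 (q = 16 - 2*(-5 - 1*(-2)) = 16 - 2*(-5 + 2) = 16 - 2*(-3) = 16 + 6 = 22)
f(u) = 0 (f(u) = 22*(-1 + 1) = 22*0 = 0)
(1163 + 1019)*(f(-37) + 4953) = (1163 + 1019)*(0 + 4953) = 2182*4953 = 10807446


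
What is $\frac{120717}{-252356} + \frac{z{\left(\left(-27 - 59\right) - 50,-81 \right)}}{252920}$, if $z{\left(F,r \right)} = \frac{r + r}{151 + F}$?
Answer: $- \frac{9542021589}{19945587350} \approx -0.4784$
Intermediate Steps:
$z{\left(F,r \right)} = \frac{2 r}{151 + F}$
$\frac{120717}{-252356} + \frac{z{\left(\left(-27 - 59\right) - 50,-81 \right)}}{252920} = \frac{120717}{-252356} + \frac{2 \left(-81\right) \frac{1}{151 - 136}}{252920} = 120717 \left(- \frac{1}{252356}\right) + 2 \left(-81\right) \frac{1}{151 - 136} \cdot \frac{1}{252920} = - \frac{120717}{252356} + 2 \left(-81\right) \frac{1}{151 - 136} \cdot \frac{1}{252920} = - \frac{120717}{252356} + 2 \left(-81\right) \frac{1}{15} \cdot \frac{1}{252920} = - \frac{120717}{252356} - \frac{27}{632300} = - \frac{9542021589}{19945587350}$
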